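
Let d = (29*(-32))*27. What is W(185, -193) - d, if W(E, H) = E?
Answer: 25241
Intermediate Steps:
d = -25056 (d = -928*27 = -25056)
W(185, -193) - d = 185 - 1*(-25056) = 185 + 25056 = 25241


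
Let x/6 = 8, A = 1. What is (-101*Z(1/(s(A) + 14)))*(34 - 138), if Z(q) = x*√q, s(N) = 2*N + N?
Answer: 504192*√17/17 ≈ 1.2228e+5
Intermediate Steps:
s(N) = 3*N
x = 48 (x = 6*8 = 48)
Z(q) = 48*√q
(-101*Z(1/(s(A) + 14)))*(34 - 138) = (-101*48*√(1/(3*1 + 14)))*(34 - 138) = -101*48*√(1/(3 + 14))*(-104) = -101*48*√(1/17)*(-104) = -101*48*(√17/17)*(-104) = -101*48*√17/17*(-104) = -4848*√17/17*(-104) = 504192*√17/17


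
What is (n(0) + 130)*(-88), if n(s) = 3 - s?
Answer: -11704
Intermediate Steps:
(n(0) + 130)*(-88) = ((3 - 1*0) + 130)*(-88) = ((3 + 0) + 130)*(-88) = (3 + 130)*(-88) = 133*(-88) = -11704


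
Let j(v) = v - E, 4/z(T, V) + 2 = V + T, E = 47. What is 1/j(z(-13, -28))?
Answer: -43/2025 ≈ -0.021235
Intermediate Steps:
z(T, V) = 4/(-2 + T + V) (z(T, V) = 4/(-2 + (V + T)) = 4/(-2 + (T + V)) = 4/(-2 + T + V))
j(v) = -47 + v (j(v) = v - 1*47 = v - 47 = -47 + v)
1/j(z(-13, -28)) = 1/(-47 + 4/(-2 - 13 - 28)) = 1/(-47 + 4/(-43)) = 1/(-47 + 4*(-1/43)) = 1/(-47 - 4/43) = 1/(-2025/43) = -43/2025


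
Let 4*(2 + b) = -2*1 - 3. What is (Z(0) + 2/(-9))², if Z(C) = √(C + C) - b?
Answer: 11881/1296 ≈ 9.1674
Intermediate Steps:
b = -13/4 (b = -2 + (-2*1 - 3)/4 = -2 + (-2 - 3)/4 = -2 + (¼)*(-5) = -2 - 5/4 = -13/4 ≈ -3.2500)
Z(C) = 13/4 + √2*√C (Z(C) = √(C + C) - 1*(-13/4) = √(2*C) + 13/4 = √2*√C + 13/4 = 13/4 + √2*√C)
(Z(0) + 2/(-9))² = ((13/4 + √2*√0) + 2/(-9))² = ((13/4 + √2*0) + 2*(-⅑))² = ((13/4 + 0) - 2/9)² = (13/4 - 2/9)² = (109/36)² = 11881/1296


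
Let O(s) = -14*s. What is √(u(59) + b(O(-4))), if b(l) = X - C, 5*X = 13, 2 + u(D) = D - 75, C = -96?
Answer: √2015/5 ≈ 8.9778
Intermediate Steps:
u(D) = -77 + D (u(D) = -2 + (D - 75) = -2 + (-75 + D) = -77 + D)
X = 13/5 (X = (⅕)*13 = 13/5 ≈ 2.6000)
b(l) = 493/5 (b(l) = 13/5 - 1*(-96) = 13/5 + 96 = 493/5)
√(u(59) + b(O(-4))) = √((-77 + 59) + 493/5) = √(-18 + 493/5) = √(403/5) = √2015/5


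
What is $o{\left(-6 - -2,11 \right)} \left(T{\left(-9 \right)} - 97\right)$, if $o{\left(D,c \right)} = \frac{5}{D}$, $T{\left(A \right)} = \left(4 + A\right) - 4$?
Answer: $\frac{265}{2} \approx 132.5$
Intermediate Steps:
$T{\left(A \right)} = A$
$o{\left(-6 - -2,11 \right)} \left(T{\left(-9 \right)} - 97\right) = \frac{5}{-6 - -2} \left(-9 - 97\right) = \frac{5}{-6 + 2} \left(-106\right) = \frac{5}{-4} \left(-106\right) = 5 \left(- \frac{1}{4}\right) \left(-106\right) = \left(- \frac{5}{4}\right) \left(-106\right) = \frac{265}{2}$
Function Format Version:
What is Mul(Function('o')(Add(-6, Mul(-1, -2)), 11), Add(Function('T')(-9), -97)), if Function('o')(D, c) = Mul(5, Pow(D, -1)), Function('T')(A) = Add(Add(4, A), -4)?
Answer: Rational(265, 2) ≈ 132.50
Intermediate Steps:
Function('T')(A) = A
Mul(Function('o')(Add(-6, Mul(-1, -2)), 11), Add(Function('T')(-9), -97)) = Mul(Mul(5, Pow(Add(-6, Mul(-1, -2)), -1)), Add(-9, -97)) = Mul(Mul(5, Pow(Add(-6, 2), -1)), -106) = Mul(Mul(5, Pow(-4, -1)), -106) = Mul(Mul(5, Rational(-1, 4)), -106) = Mul(Rational(-5, 4), -106) = Rational(265, 2)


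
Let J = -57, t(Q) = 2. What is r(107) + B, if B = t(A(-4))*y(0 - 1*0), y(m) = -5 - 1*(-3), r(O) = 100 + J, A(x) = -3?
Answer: 39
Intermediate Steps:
r(O) = 43 (r(O) = 100 - 57 = 43)
y(m) = -2 (y(m) = -5 + 3 = -2)
B = -4 (B = 2*(-2) = -4)
r(107) + B = 43 - 4 = 39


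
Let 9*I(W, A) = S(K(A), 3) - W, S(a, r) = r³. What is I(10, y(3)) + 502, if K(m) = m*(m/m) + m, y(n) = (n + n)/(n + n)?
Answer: 4535/9 ≈ 503.89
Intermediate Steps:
y(n) = 1 (y(n) = (2*n)/((2*n)) = (2*n)*(1/(2*n)) = 1)
K(m) = 2*m (K(m) = m*1 + m = m + m = 2*m)
I(W, A) = 3 - W/9 (I(W, A) = (3³ - W)/9 = (27 - W)/9 = 3 - W/9)
I(10, y(3)) + 502 = (3 - ⅑*10) + 502 = (3 - 10/9) + 502 = 17/9 + 502 = 4535/9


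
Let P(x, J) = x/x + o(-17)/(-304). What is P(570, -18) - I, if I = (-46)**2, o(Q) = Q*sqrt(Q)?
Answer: -2115 + 17*I*sqrt(17)/304 ≈ -2115.0 + 0.23057*I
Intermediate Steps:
o(Q) = Q**(3/2)
P(x, J) = 1 + 17*I*sqrt(17)/304 (P(x, J) = x/x + (-17)**(3/2)/(-304) = 1 - 17*I*sqrt(17)*(-1/304) = 1 + 17*I*sqrt(17)/304)
I = 2116
P(570, -18) - I = (1 + 17*I*sqrt(17)/304) - 1*2116 = (1 + 17*I*sqrt(17)/304) - 2116 = -2115 + 17*I*sqrt(17)/304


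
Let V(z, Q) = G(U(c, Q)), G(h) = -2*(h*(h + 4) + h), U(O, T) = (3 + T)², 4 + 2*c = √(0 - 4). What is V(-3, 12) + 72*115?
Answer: -95220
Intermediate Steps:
c = -2 + I (c = -2 + √(0 - 4)/2 = -2 + √(-4)/2 = -2 + (2*I)/2 = -2 + I ≈ -2.0 + 1.0*I)
G(h) = -2*h - 2*h*(4 + h) (G(h) = -2*(h*(4 + h) + h) = -2*(h + h*(4 + h)) = -2*h - 2*h*(4 + h))
V(z, Q) = -2*(3 + Q)²*(5 + (3 + Q)²)
V(-3, 12) + 72*115 = 2*(3 + 12)²*(-5 - (3 + 12)²) + 72*115 = 2*15²*(-5 - 1*15²) + 8280 = 2*225*(-5 - 1*225) + 8280 = 2*225*(-5 - 225) + 8280 = 2*225*(-230) + 8280 = -103500 + 8280 = -95220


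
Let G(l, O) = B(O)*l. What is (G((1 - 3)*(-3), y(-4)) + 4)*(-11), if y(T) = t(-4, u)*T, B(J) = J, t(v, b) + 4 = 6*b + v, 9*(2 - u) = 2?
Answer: 660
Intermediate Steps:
u = 16/9 (u = 2 - 1/9*2 = 2 - 2/9 = 16/9 ≈ 1.7778)
t(v, b) = -4 + v + 6*b (t(v, b) = -4 + (6*b + v) = -4 + (v + 6*b) = -4 + v + 6*b)
y(T) = 8*T/3 (y(T) = (-4 - 4 + 6*(16/9))*T = (-4 - 4 + 32/3)*T = 8*T/3)
G(l, O) = O*l
(G((1 - 3)*(-3), y(-4)) + 4)*(-11) = (((8/3)*(-4))*((1 - 3)*(-3)) + 4)*(-11) = (-(-64)*(-3)/3 + 4)*(-11) = (-32/3*6 + 4)*(-11) = (-64 + 4)*(-11) = -60*(-11) = 660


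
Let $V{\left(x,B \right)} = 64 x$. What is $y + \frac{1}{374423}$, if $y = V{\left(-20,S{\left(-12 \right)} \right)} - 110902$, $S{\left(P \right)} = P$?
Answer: $- \frac{42003520985}{374423} \approx -1.1218 \cdot 10^{5}$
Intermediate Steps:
$y = -112182$ ($y = 64 \left(-20\right) - 110902 = -1280 - 110902 = -112182$)
$y + \frac{1}{374423} = -112182 + \frac{1}{374423} = - \frac{42003520985}{374423}$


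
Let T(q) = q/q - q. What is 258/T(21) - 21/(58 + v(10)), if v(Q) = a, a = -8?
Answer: -333/25 ≈ -13.320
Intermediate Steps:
v(Q) = -8
T(q) = 1 - q
258/T(21) - 21/(58 + v(10)) = 258/(1 - 1*21) - 21/(58 - 8) = 258/(1 - 21) - 21/50 = 258/(-20) - 21*1/50 = 258*(-1/20) - 21/50 = -129/10 - 21/50 = -333/25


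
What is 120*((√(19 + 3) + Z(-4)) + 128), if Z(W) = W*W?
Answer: 17280 + 120*√22 ≈ 17843.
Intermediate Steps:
Z(W) = W²
120*((√(19 + 3) + Z(-4)) + 128) = 120*((√(19 + 3) + (-4)²) + 128) = 120*((√22 + 16) + 128) = 120*((16 + √22) + 128) = 120*(144 + √22) = 17280 + 120*√22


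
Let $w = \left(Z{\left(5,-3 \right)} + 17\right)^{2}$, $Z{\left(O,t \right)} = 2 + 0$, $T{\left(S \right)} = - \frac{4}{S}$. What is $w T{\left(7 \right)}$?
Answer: $- \frac{1444}{7} \approx -206.29$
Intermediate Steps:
$Z{\left(O,t \right)} = 2$
$w = 361$ ($w = \left(2 + 17\right)^{2} = 19^{2} = 361$)
$w T{\left(7 \right)} = 361 \left(- \frac{4}{7}\right) = - \frac{1444}{7}$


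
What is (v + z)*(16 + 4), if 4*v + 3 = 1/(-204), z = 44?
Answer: 176455/204 ≈ 864.98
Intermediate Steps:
v = -613/816 (v = -¾ + (¼)/(-204) = -¾ + (¼)*(-1/204) = -¾ - 1/816 = -613/816 ≈ -0.75123)
(v + z)*(16 + 4) = (-613/816 + 44)*(16 + 4) = (35291/816)*20 = 176455/204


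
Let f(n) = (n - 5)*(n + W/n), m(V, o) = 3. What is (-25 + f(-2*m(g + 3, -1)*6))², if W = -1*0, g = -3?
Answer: 2105401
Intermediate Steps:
W = 0
f(n) = n*(-5 + n) (f(n) = (n - 5)*(n + 0/n) = (-5 + n)*(n + 0) = (-5 + n)*n = n*(-5 + n))
(-25 + f(-2*m(g + 3, -1)*6))² = (-25 + (-2*3*6)*(-5 - 2*3*6))² = (-25 + (-6*6)*(-5 - 6*6))² = (-25 - 36*(-5 - 36))² = (-25 - 36*(-41))² = (-25 + 1476)² = 1451² = 2105401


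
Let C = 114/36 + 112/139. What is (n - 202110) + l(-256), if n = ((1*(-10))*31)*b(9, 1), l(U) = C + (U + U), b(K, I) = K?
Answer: -171310295/834 ≈ -2.0541e+5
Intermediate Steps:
C = 3313/834 (C = 114*(1/36) + 112*(1/139) = 19/6 + 112/139 = 3313/834 ≈ 3.9724)
l(U) = 3313/834 + 2*U (l(U) = 3313/834 + (U + U) = 3313/834 + 2*U)
n = -2790 (n = ((1*(-10))*31)*9 = -10*31*9 = -310*9 = -2790)
(n - 202110) + l(-256) = (-2790 - 202110) + (3313/834 + 2*(-256)) = -204900 + (3313/834 - 512) = -204900 - 423695/834 = -171310295/834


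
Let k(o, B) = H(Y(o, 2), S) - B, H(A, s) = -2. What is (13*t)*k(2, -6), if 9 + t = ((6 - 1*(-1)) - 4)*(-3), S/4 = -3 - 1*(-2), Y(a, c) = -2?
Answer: -936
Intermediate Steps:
S = -4 (S = 4*(-3 - 1*(-2)) = 4*(-3 + 2) = 4*(-1) = -4)
t = -18 (t = -9 + ((6 - 1*(-1)) - 4)*(-3) = -9 + ((6 + 1) - 4)*(-3) = -9 + (7 - 4)*(-3) = -9 + 3*(-3) = -9 - 9 = -18)
k(o, B) = -2 - B
(13*t)*k(2, -6) = (13*(-18))*(-2 - 1*(-6)) = -234*(-2 + 6) = -234*4 = -936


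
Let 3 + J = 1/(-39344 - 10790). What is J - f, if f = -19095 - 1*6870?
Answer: 1301578907/50134 ≈ 25962.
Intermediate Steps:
f = -25965 (f = -19095 - 6870 = -25965)
J = -150403/50134 (J = -3 + 1/(-39344 - 10790) = -3 + 1/(-50134) = -3 - 1/50134 = -150403/50134 ≈ -3.0000)
J - f = -150403/50134 - 1*(-25965) = -150403/50134 + 25965 = 1301578907/50134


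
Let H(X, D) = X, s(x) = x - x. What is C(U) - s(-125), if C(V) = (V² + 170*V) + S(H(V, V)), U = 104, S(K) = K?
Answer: 28600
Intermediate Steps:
s(x) = 0
C(V) = V² + 171*V (C(V) = (V² + 170*V) + V = V² + 171*V)
C(U) - s(-125) = 104*(171 + 104) - 1*0 = 104*275 + 0 = 28600 + 0 = 28600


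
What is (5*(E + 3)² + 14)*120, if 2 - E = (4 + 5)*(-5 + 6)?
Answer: 11280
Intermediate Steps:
E = -7 (E = 2 - (4 + 5)*(-5 + 6) = 2 - 9 = -7)
(5*(E + 3)² + 14)*120 = (5*(-7 + 3)² + 14)*120 = (5*(-4)² + 14)*120 = (5*16 + 14)*120 = (80 + 14)*120 = 94*120 = 11280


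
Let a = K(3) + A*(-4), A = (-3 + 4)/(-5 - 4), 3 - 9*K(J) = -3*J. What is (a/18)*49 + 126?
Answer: 10598/81 ≈ 130.84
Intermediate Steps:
K(J) = ⅓ + J/3 (K(J) = ⅓ - (-1)*J/3 = ⅓ + J/3)
A = -⅑ (A = 1/(-9) = 1*(-⅑) = -⅑ ≈ -0.11111)
a = 16/9 (a = (⅓ + (⅓)*3) - ⅑*(-4) = (⅓ + 1) + 4/9 = 4/3 + 4/9 = 16/9 ≈ 1.7778)
(a/18)*49 + 126 = ((16/9)/18)*49 + 126 = ((16/9)*(1/18))*49 + 126 = (8/81)*49 + 126 = 392/81 + 126 = 10598/81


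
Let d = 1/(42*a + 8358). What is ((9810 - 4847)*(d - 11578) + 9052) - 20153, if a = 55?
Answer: -87588416951/1524 ≈ -5.7473e+7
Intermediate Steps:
d = 1/10668 (d = 1/(42*55 + 8358) = 1/(2310 + 8358) = 1/10668 ≈ 9.3738e-5)
((9810 - 4847)*(d - 11578) + 9052) - 20153 = ((9810 - 4847)*(1/10668 - 11578) + 9052) - 20153 = (4963*(-123514103/10668) + 9052) - 20153 = (-87571499027/1524 + 9052) - 20153 = -87557703779/1524 - 20153 = -87588416951/1524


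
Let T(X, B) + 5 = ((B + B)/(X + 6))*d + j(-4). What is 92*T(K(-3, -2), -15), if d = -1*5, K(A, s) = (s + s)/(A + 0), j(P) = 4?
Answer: 19688/11 ≈ 1789.8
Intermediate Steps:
K(A, s) = 2*s/A (K(A, s) = (2*s)/A = 2*s/A)
d = -5
T(X, B) = -1 - 10*B/(6 + X) (T(X, B) = -5 + (((B + B)/(X + 6))*(-5) + 4) = -5 + (((2*B)/(6 + X))*(-5) + 4) = -5 + ((2*B/(6 + X))*(-5) + 4) = -5 + (-10*B/(6 + X) + 4) = -5 + (4 - 10*B/(6 + X)) = -1 - 10*B/(6 + X))
92*T(K(-3, -2), -15) = 92*((-6 - 2*(-2)/(-3) - 10*(-15))/(6 + 2*(-2)/(-3))) = 92*((-6 - 2*(-2)*(-1)/3 + 150)/(6 + 2*(-2)*(-⅓))) = 92*((-6 - 1*4/3 + 150)/(6 + 4/3)) = 92*((-6 - 4/3 + 150)/(22/3)) = 92*((3/22)*(428/3)) = 92*(214/11) = 19688/11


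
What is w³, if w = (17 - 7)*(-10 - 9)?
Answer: -6859000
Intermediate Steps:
w = -190 (w = 10*(-19) = -190)
w³ = (-190)³ = -6859000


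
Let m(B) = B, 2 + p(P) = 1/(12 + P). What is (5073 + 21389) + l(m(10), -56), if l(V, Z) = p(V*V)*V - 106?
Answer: 1474821/56 ≈ 26336.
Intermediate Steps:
p(P) = -2 + 1/(12 + P)
l(V, Z) = -106 + V*(-23 - 2*V²)/(12 + V²) (l(V, Z) = ((-23 - 2*V*V)/(12 + V*V))*V - 106 = ((-23 - 2*V²)/(12 + V²))*V - 106 = V*(-23 - 2*V²)/(12 + V²) - 106 = -106 + V*(-23 - 2*V²)/(12 + V²))
(5073 + 21389) + l(m(10), -56) = (5073 + 21389) + (-1272 - 106*10² - 1*10*(23 + 2*10²))/(12 + 10²) = 26462 + (-1272 - 106*100 - 1*10*(23 + 2*100))/(12 + 100) = 26462 + (-1272 - 10600 - 1*10*(23 + 200))/112 = 26462 + (-1272 - 10600 - 1*10*223)/112 = 26462 + (-1272 - 10600 - 2230)/112 = 26462 + (1/112)*(-14102) = 26462 - 7051/56 = 1474821/56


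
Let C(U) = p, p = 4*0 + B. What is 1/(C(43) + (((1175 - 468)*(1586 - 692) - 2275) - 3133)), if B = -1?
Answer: 1/626649 ≈ 1.5958e-6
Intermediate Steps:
p = -1 (p = 4*0 - 1 = 0 - 1 = -1)
C(U) = -1
1/(C(43) + (((1175 - 468)*(1586 - 692) - 2275) - 3133)) = 1/(-1 + (((1175 - 468)*(1586 - 692) - 2275) - 3133)) = 1/(-1 + ((707*894 - 2275) - 3133)) = 1/(-1 + ((632058 - 2275) - 3133)) = 1/(-1 + (629783 - 3133)) = 1/(-1 + 626650) = 1/626649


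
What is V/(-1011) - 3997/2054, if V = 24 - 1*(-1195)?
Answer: -6544793/2076594 ≈ -3.1517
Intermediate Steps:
V = 1219 (V = 24 + 1195 = 1219)
V/(-1011) - 3997/2054 = 1219/(-1011) - 3997/2054 = 1219*(-1/1011) - 3997*1/2054 = -1219/1011 - 3997/2054 = -6544793/2076594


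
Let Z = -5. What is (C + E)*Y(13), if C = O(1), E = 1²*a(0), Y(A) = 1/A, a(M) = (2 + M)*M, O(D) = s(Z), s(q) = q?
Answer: -5/13 ≈ -0.38462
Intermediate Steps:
O(D) = -5
a(M) = M*(2 + M)
Y(A) = 1/A
E = 0 (E = 1²*(0*(2 + 0)) = 1*(0*2) = 1*0 = 0)
C = -5
(C + E)*Y(13) = (-5 + 0)/13 = -5*1/13 = -5/13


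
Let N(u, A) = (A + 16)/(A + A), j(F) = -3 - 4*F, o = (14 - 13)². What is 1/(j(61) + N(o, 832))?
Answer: -104/25635 ≈ -0.0040570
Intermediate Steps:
o = 1 (o = 1² = 1)
N(u, A) = (16 + A)/(2*A) (N(u, A) = (16 + A)/((2*A)) = (16 + A)*(1/(2*A)) = (16 + A)/(2*A))
1/(j(61) + N(o, 832)) = 1/((-3 - 4*61) + (½)*(16 + 832)/832) = 1/((-3 - 244) + (½)*(1/832)*848) = 1/(-247 + 53/104) = 1/(-25635/104) = -104/25635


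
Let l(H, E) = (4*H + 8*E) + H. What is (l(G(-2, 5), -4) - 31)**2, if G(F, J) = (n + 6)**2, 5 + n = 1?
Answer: 1849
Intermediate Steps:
n = -4 (n = -5 + 1 = -4)
G(F, J) = 4 (G(F, J) = (-4 + 6)**2 = 2**2 = 4)
l(H, E) = 5*H + 8*E
(l(G(-2, 5), -4) - 31)**2 = ((5*4 + 8*(-4)) - 31)**2 = ((20 - 32) - 31)**2 = (-12 - 31)**2 = (-43)**2 = 1849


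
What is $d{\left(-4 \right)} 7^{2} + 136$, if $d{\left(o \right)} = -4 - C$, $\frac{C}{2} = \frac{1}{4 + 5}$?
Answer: $- \frac{638}{9} \approx -70.889$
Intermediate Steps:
$C = \frac{2}{9}$ ($C = \frac{2}{4 + 5} = \frac{2}{9} \approx 0.22222$)
$d{\left(o \right)} = - \frac{38}{9}$ ($d{\left(o \right)} = -4 - \frac{2}{9} = - \frac{38}{9}$)
$d{\left(-4 \right)} 7^{2} + 136 = - \frac{38 \cdot 7^{2}}{9} + 136 = \left(- \frac{38}{9}\right) 49 + 136 = - \frac{1862}{9} + 136 = - \frac{638}{9}$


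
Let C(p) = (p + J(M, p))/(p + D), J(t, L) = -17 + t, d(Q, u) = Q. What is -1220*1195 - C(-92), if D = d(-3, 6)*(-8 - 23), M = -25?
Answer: -1457766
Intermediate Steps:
D = 93 (D = -3*(-8 - 23) = -3*(-31) = 93)
C(p) = (-42 + p)/(93 + p) (C(p) = (p + (-17 - 25))/(p + 93) = (p - 42)/(93 + p) = (-42 + p)/(93 + p))
-1220*1195 - C(-92) = -1220*1195 - (-42 - 92)/(93 - 92) = -1457900 - (-134)/1 = -1457900 - (-134) = -1457900 - 1*(-134) = -1457900 + 134 = -1457766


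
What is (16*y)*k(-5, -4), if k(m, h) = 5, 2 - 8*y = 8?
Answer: -60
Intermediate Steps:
y = -¾ (y = ¼ - ⅛*8 = ¼ - 1 = -¾ ≈ -0.75000)
(16*y)*k(-5, -4) = (16*(-¾))*5 = -12*5 = -60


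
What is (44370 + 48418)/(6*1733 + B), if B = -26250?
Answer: -23197/3963 ≈ -5.8534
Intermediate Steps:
(44370 + 48418)/(6*1733 + B) = (44370 + 48418)/(6*1733 - 26250) = 92788/(10398 - 26250) = 92788/(-15852) = 92788*(-1/15852) = -23197/3963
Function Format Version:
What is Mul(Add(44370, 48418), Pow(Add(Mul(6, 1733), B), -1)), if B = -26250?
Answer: Rational(-23197, 3963) ≈ -5.8534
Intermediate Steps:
Mul(Add(44370, 48418), Pow(Add(Mul(6, 1733), B), -1)) = Mul(Add(44370, 48418), Pow(Add(Mul(6, 1733), -26250), -1)) = Mul(92788, Pow(Add(10398, -26250), -1)) = Mul(92788, Pow(-15852, -1)) = Mul(92788, Rational(-1, 15852)) = Rational(-23197, 3963)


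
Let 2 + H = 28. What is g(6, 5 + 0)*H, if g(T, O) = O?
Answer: 130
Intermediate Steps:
H = 26 (H = -2 + 28 = 26)
g(6, 5 + 0)*H = (5 + 0)*26 = 5*26 = 130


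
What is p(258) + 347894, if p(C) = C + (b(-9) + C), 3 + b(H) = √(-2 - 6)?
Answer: 348407 + 2*I*√2 ≈ 3.4841e+5 + 2.8284*I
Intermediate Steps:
b(H) = -3 + 2*I*√2 (b(H) = -3 + √(-2 - 6) = -3 + √(-8) = -3 + 2*I*√2)
p(C) = -3 + 2*C + 2*I*√2 (p(C) = C + ((-3 + 2*I*√2) + C) = C + (-3 + C + 2*I*√2) = -3 + 2*C + 2*I*√2)
p(258) + 347894 = (-3 + 2*258 + 2*I*√2) + 347894 = (-3 + 516 + 2*I*√2) + 347894 = (513 + 2*I*√2) + 347894 = 348407 + 2*I*√2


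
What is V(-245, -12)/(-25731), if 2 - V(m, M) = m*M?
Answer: 2938/25731 ≈ 0.11418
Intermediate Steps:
V(m, M) = 2 - M*m (V(m, M) = 2 - m*M = 2 - M*m)
V(-245, -12)/(-25731) = (2 - 1*(-12)*(-245))/(-25731) = (2 - 2940)*(-1/25731) = -2938*(-1/25731) = 2938/25731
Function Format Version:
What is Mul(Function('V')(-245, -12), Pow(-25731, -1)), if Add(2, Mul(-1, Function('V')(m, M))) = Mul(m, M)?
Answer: Rational(2938, 25731) ≈ 0.11418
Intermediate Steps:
Function('V')(m, M) = Add(2, Mul(-1, M, m)) (Function('V')(m, M) = Add(2, Mul(-1, Mul(m, M))) = Add(2, Mul(-1, Mul(M, m))) = Add(2, Mul(-1, M, m)))
Mul(Function('V')(-245, -12), Pow(-25731, -1)) = Mul(Add(2, Mul(-1, -12, -245)), Pow(-25731, -1)) = Mul(Add(2, -2940), Rational(-1, 25731)) = Mul(-2938, Rational(-1, 25731)) = Rational(2938, 25731)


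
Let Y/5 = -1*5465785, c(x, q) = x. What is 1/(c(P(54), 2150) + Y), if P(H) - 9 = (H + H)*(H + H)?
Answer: -1/27317252 ≈ -3.6607e-8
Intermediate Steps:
P(H) = 9 + 4*H² (P(H) = 9 + (H + H)*(H + H) = 9 + (2*H)*(2*H) = 9 + 4*H²)
Y = -27328925 (Y = 5*(-1*5465785) = 5*(-5465785) = -27328925)
1/(c(P(54), 2150) + Y) = 1/((9 + 4*54²) - 27328925) = 1/((9 + 4*2916) - 27328925) = 1/((9 + 11664) - 27328925) = 1/(11673 - 27328925) = 1/(-27317252) = -1/27317252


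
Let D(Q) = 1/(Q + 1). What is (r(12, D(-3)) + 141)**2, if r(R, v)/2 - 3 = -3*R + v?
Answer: 5476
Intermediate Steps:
D(Q) = 1/(1 + Q)
r(R, v) = 6 - 6*R + 2*v (r(R, v) = 6 + 2*(-3*R + v) = 6 + 2*(v - 3*R) = 6 + (-6*R + 2*v) = 6 - 6*R + 2*v)
(r(12, D(-3)) + 141)**2 = ((6 - 6*12 + 2/(1 - 3)) + 141)**2 = ((6 - 72 + 2/(-2)) + 141)**2 = ((6 - 72 + 2*(-1/2)) + 141)**2 = ((6 - 72 - 1) + 141)**2 = (-67 + 141)**2 = 74**2 = 5476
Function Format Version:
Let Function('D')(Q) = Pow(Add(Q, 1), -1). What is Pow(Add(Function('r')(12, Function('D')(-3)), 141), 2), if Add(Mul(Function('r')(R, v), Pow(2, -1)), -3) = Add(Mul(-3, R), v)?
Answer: 5476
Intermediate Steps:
Function('D')(Q) = Pow(Add(1, Q), -1)
Function('r')(R, v) = Add(6, Mul(-6, R), Mul(2, v)) (Function('r')(R, v) = Add(6, Mul(2, Add(Mul(-3, R), v))) = Add(6, Mul(2, Add(v, Mul(-3, R)))) = Add(6, Add(Mul(-6, R), Mul(2, v))) = Add(6, Mul(-6, R), Mul(2, v)))
Pow(Add(Function('r')(12, Function('D')(-3)), 141), 2) = Pow(Add(Add(6, Mul(-6, 12), Mul(2, Pow(Add(1, -3), -1))), 141), 2) = Pow(Add(Add(6, -72, Mul(2, Pow(-2, -1))), 141), 2) = Pow(Add(Add(6, -72, Mul(2, Rational(-1, 2))), 141), 2) = Pow(Add(Add(6, -72, -1), 141), 2) = Pow(Add(-67, 141), 2) = Pow(74, 2) = 5476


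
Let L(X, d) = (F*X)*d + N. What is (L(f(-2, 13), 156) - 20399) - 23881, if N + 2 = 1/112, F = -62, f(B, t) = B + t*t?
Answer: -185864671/112 ≈ -1.6595e+6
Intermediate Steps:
f(B, t) = B + t²
N = -223/112 (N = -2 + 1/112 = -223/112 ≈ -1.9911)
L(X, d) = -223/112 - 62*X*d (L(X, d) = (-62*X)*d - 223/112 = -62*X*d - 223/112 = -223/112 - 62*X*d)
(L(f(-2, 13), 156) - 20399) - 23881 = ((-223/112 - 62*(-2 + 13²)*156) - 20399) - 23881 = ((-223/112 - 62*(-2 + 169)*156) - 20399) - 23881 = ((-223/112 - 62*167*156) - 20399) - 23881 = ((-223/112 - 1615224) - 20399) - 23881 = (-180905311/112 - 20399) - 23881 = -183189999/112 - 23881 = -185864671/112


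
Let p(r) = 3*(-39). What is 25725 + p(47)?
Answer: 25608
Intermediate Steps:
p(r) = -117
25725 + p(47) = 25725 - 117 = 25608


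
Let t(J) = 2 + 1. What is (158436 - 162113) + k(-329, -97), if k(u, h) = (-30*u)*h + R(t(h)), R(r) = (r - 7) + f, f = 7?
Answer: -961064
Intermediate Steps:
t(J) = 3
R(r) = r (R(r) = (r - 7) + 7 = (-7 + r) + 7 = r)
k(u, h) = 3 - 30*h*u (k(u, h) = (-30*u)*h + 3 = -30*h*u + 3 = 3 - 30*h*u)
(158436 - 162113) + k(-329, -97) = (158436 - 162113) + (3 - 30*(-97)*(-329)) = -3677 + (3 - 957390) = -3677 - 957387 = -961064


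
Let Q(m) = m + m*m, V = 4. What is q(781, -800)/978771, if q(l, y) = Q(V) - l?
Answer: -761/978771 ≈ -0.00077751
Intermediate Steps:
Q(m) = m + m²
q(l, y) = 20 - l (q(l, y) = 4*(1 + 4) - l = 4*5 - l = 20 - l)
q(781, -800)/978771 = (20 - 1*781)/978771 = (20 - 781)*(1/978771) = -761*1/978771 = -761/978771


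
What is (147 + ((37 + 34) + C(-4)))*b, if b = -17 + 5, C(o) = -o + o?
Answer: -2616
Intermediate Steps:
C(o) = 0
b = -12
(147 + ((37 + 34) + C(-4)))*b = (147 + ((37 + 34) + 0))*(-12) = (147 + (71 + 0))*(-12) = (147 + 71)*(-12) = 218*(-12) = -2616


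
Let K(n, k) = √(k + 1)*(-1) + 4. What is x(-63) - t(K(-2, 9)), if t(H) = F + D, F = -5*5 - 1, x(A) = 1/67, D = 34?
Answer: -535/67 ≈ -7.9851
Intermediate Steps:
x(A) = 1/67
F = -26 (F = -25 - 1 = -26)
K(n, k) = 4 - √(1 + k) (K(n, k) = √(1 + k)*(-1) + 4 = -√(1 + k) + 4 = 4 - √(1 + k))
t(H) = 8 (t(H) = -26 + 34 = 8)
x(-63) - t(K(-2, 9)) = 1/67 - 1*8 = 1/67 - 8 = -535/67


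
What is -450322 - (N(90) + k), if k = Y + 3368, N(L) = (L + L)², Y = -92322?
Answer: -393768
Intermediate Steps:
N(L) = 4*L² (N(L) = (2*L)² = 4*L²)
k = -88954 (k = -92322 + 3368 = -88954)
-450322 - (N(90) + k) = -450322 - (4*90² - 88954) = -450322 - (4*8100 - 88954) = -450322 - (32400 - 88954) = -450322 - 1*(-56554) = -450322 + 56554 = -393768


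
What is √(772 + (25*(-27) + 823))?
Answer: 2*√230 ≈ 30.332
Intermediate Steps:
√(772 + (25*(-27) + 823)) = √(772 + (-675 + 823)) = √(772 + 148) = √920 = 2*√230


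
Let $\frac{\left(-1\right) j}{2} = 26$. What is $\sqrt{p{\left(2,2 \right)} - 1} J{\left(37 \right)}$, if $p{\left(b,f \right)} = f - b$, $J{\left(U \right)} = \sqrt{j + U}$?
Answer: $- \sqrt{15} \approx -3.873$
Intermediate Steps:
$j = -52$ ($j = \left(-2\right) 26 = -52$)
$J{\left(U \right)} = \sqrt{-52 + U}$
$\sqrt{p{\left(2,2 \right)} - 1} J{\left(37 \right)} = \sqrt{\left(2 - 2\right) - 1} \sqrt{-52 + 37} = \sqrt{\left(2 - 2\right) - 1} \sqrt{-15} = \sqrt{0 - 1} i \sqrt{15} = \sqrt{-1} i \sqrt{15} = i i \sqrt{15} = - \sqrt{15}$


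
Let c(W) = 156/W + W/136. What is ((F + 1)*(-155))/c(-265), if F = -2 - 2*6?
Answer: -72620600/91441 ≈ -794.18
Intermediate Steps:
c(W) = 156/W + W/136 (c(W) = 156/W + W*(1/136) = 156/W + W/136)
F = -14 (F = -2 - 1*12 = -2 - 12 = -14)
((F + 1)*(-155))/c(-265) = ((-14 + 1)*(-155))/(156/(-265) + (1/136)*(-265)) = (-13*(-155))/(156*(-1/265) - 265/136) = 2015/(-156/265 - 265/136) = 2015/(-91441/36040) = 2015*(-36040/91441) = -72620600/91441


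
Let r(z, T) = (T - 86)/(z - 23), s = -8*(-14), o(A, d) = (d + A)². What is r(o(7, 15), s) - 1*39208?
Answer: -18074862/461 ≈ -39208.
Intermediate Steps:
o(A, d) = (A + d)²
s = 112
r(z, T) = (-86 + T)/(-23 + z)
r(o(7, 15), s) - 1*39208 = (-86 + 112)/(-23 + (7 + 15)²) - 1*39208 = 26/(-23 + 22²) - 39208 = 26/(-23 + 484) - 39208 = 26/461 - 39208 = -18074862/461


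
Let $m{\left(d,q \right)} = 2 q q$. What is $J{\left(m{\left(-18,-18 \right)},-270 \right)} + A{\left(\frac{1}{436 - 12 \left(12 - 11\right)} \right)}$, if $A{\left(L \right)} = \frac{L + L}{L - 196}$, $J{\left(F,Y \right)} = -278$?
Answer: $- \frac{23102636}{83103} \approx -278.0$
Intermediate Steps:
$m{\left(d,q \right)} = 2 q^{2}$
$A{\left(L \right)} = \frac{2 L}{-196 + L}$
$J{\left(m{\left(-18,-18 \right)},-270 \right)} + A{\left(\frac{1}{436 - 12 \left(12 - 11\right)} \right)} = -278 + \frac{2}{\left(436 - 12 \left(12 - 11\right)\right) \left(-196 + \frac{1}{436 - 12 \left(12 - 11\right)}\right)} = -278 + \frac{2}{\left(436 - 12\right) \left(-196 + \frac{1}{436 - 12}\right)} = -278 + \frac{2}{424 \left(-196 + \frac{1}{424}\right)} = -278 + 2 \cdot \frac{1}{424} \frac{1}{-196 + \frac{1}{424}} = -278 + 2 \cdot \frac{1}{424} \frac{1}{- \frac{83103}{424}} = -278 + 2 \cdot \frac{1}{424} \left(- \frac{424}{83103}\right) = -278 - \frac{2}{83103} = - \frac{23102636}{83103}$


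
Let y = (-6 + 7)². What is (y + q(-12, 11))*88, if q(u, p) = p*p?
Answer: 10736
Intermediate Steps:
y = 1 (y = 1² = 1)
q(u, p) = p²
(y + q(-12, 11))*88 = (1 + 11²)*88 = (1 + 121)*88 = 122*88 = 10736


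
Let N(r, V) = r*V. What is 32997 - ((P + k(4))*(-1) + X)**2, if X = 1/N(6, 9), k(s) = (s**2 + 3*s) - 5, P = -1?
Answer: 94810283/2916 ≈ 32514.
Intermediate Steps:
k(s) = -5 + s**2 + 3*s
N(r, V) = V*r
X = 1/54 (X = 1/(9*6) = 1/54 ≈ 0.018519)
32997 - ((P + k(4))*(-1) + X)**2 = 32997 - ((-1 + (-5 + 4**2 + 3*4))*(-1) + 1/54)**2 = 32997 - ((-1 + (-5 + 16 + 12))*(-1) + 1/54)**2 = 32997 - ((-1 + 23)*(-1) + 1/54)**2 = 32997 - (22*(-1) + 1/54)**2 = 32997 - (-22 + 1/54)**2 = 32997 - (-1187/54)**2 = 32997 - 1*1408969/2916 = 32997 - 1408969/2916 = 94810283/2916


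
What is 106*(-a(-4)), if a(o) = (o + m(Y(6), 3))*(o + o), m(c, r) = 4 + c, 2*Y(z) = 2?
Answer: 848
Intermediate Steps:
Y(z) = 1 (Y(z) = (1/2)*2 = 1)
a(o) = 2*o*(5 + o) (a(o) = (o + (4 + 1))*(o + o) = (o + 5)*(2*o) = (5 + o)*(2*o) = 2*o*(5 + o))
106*(-a(-4)) = 106*(-2*(-4)*(5 - 4)) = 106*(-2*(-4)) = 106*(-1*(-8)) = 106*8 = 848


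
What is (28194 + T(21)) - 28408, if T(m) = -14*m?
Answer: -508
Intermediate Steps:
(28194 + T(21)) - 28408 = (28194 - 14*21) - 28408 = (28194 - 294) - 28408 = 27900 - 28408 = -508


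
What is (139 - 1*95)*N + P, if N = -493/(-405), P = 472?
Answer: 212852/405 ≈ 525.56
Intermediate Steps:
N = 493/405 (N = -493*(-1/405) = 493/405 ≈ 1.2173)
(139 - 1*95)*N + P = (139 - 1*95)*(493/405) + 472 = (139 - 95)*(493/405) + 472 = 44*(493/405) + 472 = 21692/405 + 472 = 212852/405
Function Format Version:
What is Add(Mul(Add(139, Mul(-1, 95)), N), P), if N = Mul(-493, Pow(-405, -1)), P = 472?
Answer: Rational(212852, 405) ≈ 525.56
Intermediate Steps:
N = Rational(493, 405) (N = Mul(-493, Rational(-1, 405)) = Rational(493, 405) ≈ 1.2173)
Add(Mul(Add(139, Mul(-1, 95)), N), P) = Add(Mul(Add(139, Mul(-1, 95)), Rational(493, 405)), 472) = Add(Mul(Add(139, -95), Rational(493, 405)), 472) = Add(Mul(44, Rational(493, 405)), 472) = Add(Rational(21692, 405), 472) = Rational(212852, 405)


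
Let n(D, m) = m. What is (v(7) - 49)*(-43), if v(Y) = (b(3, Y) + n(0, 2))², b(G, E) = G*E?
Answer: -20640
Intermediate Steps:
b(G, E) = E*G
v(Y) = (2 + 3*Y)² (v(Y) = (Y*3 + 2)² = (3*Y + 2)² = (2 + 3*Y)²)
(v(7) - 49)*(-43) = ((2 + 3*7)² - 49)*(-43) = ((2 + 21)² - 49)*(-43) = (23² - 49)*(-43) = (529 - 49)*(-43) = 480*(-43) = -20640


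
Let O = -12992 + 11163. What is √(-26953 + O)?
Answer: 3*I*√3198 ≈ 169.65*I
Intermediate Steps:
O = -1829
√(-26953 + O) = √(-26953 - 1829) = √(-28782) = 3*I*√3198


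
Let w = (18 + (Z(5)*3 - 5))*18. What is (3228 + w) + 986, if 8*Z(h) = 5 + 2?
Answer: 17981/4 ≈ 4495.3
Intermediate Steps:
Z(h) = 7/8 (Z(h) = (5 + 2)/8 = (1/8)*7 = 7/8)
w = 1125/4 (w = (18 + ((7/8)*3 - 5))*18 = (18 + (21/8 - 5))*18 = (18 - 19/8)*18 = (125/8)*18 = 1125/4 ≈ 281.25)
(3228 + w) + 986 = (3228 + 1125/4) + 986 = 14037/4 + 986 = 17981/4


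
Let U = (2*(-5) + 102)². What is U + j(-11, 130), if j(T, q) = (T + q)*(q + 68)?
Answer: 32026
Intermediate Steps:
j(T, q) = (68 + q)*(T + q) (j(T, q) = (T + q)*(68 + q) = (68 + q)*(T + q))
U = 8464 (U = (-10 + 102)² = 92² = 8464)
U + j(-11, 130) = 8464 + (130² + 68*(-11) + 68*130 - 11*130) = 8464 + (16900 - 748 + 8840 - 1430) = 8464 + 23562 = 32026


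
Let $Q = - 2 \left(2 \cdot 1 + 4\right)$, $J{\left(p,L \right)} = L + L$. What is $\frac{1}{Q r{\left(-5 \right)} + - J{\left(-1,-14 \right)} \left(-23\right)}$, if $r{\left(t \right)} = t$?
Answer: $- \frac{1}{584} \approx -0.0017123$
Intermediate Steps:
$J{\left(p,L \right)} = 2 L$
$Q = -12$ ($Q = - 2 \left(2 + 4\right) = \left(-2\right) 6 = -12$)
$\frac{1}{Q r{\left(-5 \right)} + - J{\left(-1,-14 \right)} \left(-23\right)} = \frac{1}{\left(-12\right) \left(-5\right) + - 2 \left(-14\right) \left(-23\right)} = \frac{1}{60 + \left(-1\right) \left(-28\right) \left(-23\right)} = \frac{1}{60 + 28 \left(-23\right)} = \frac{1}{60 - 644} = \frac{1}{-584} = - \frac{1}{584}$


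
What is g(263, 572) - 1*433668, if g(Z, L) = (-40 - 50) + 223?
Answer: -433535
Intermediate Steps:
g(Z, L) = 133 (g(Z, L) = -90 + 223 = 133)
g(263, 572) - 1*433668 = 133 - 1*433668 = 133 - 433668 = -433535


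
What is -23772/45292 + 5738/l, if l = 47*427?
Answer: -54298693/227241287 ≈ -0.23895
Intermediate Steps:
l = 20069
-23772/45292 + 5738/l = -23772/45292 + 5738/20069 = -23772*1/45292 + 5738*(1/20069) = -5943/11323 + 5738/20069 = -54298693/227241287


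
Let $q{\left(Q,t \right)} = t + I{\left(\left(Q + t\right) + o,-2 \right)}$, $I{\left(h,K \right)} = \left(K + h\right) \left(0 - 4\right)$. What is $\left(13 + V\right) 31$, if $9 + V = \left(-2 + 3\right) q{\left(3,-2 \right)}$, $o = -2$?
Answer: $434$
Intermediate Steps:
$I{\left(h,K \right)} = - 4 K - 4 h$ ($I{\left(h,K \right)} = \left(K + h\right) \left(-4\right) = - 4 K - 4 h$)
$q{\left(Q,t \right)} = 16 - 4 Q - 3 t$ ($q{\left(Q,t \right)} = t - \left(-8 + 4 \left(\left(Q + t\right) - 2\right)\right) = t - \left(-8 + 4 \left(-2 + Q + t\right)\right) = t - \left(-16 + 4 Q + 4 t\right) = 16 - 4 Q - 3 t$)
$V = 1$ ($V = -9 + \left(-2 + 3\right) \left(16 - 12 - -6\right) = -9 + 1 \left(16 - 12 + 6\right) = -9 + 1 \cdot 10 = -9 + 10 = 1$)
$\left(13 + V\right) 31 = \left(13 + 1\right) 31 = 14 \cdot 31 = 434$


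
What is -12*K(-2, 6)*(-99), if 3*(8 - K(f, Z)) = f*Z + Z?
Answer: 11880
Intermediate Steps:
K(f, Z) = 8 - Z/3 - Z*f/3 (K(f, Z) = 8 - (f*Z + Z)/3 = 8 - (Z*f + Z)/3 = 8 - (Z + Z*f)/3 = 8 + (-Z/3 - Z*f/3) = 8 - Z/3 - Z*f/3)
-12*K(-2, 6)*(-99) = -12*(8 - 1/3*6 - 1/3*6*(-2))*(-99) = -12*(8 - 2 + 4)*(-99) = -12*10*(-99) = -120*(-99) = 11880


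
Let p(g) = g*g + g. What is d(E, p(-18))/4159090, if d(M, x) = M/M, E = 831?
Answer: 1/4159090 ≈ 2.4044e-7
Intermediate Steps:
p(g) = g + g² (p(g) = g² + g = g + g²)
d(M, x) = 1
d(E, p(-18))/4159090 = 1/4159090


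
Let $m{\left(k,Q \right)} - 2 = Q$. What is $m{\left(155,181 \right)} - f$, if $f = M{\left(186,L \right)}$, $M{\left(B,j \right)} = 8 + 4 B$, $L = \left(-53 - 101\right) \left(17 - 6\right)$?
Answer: $-569$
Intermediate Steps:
$L = -1694$ ($L = \left(-53 - 101\right) 11 = \left(-154\right) 11 = -1694$)
$m{\left(k,Q \right)} = 2 + Q$
$f = 752$ ($f = 8 + 4 \cdot 186 = 8 + 744 = 752$)
$m{\left(155,181 \right)} - f = \left(2 + 181\right) - 752 = 183 - 752 = -569$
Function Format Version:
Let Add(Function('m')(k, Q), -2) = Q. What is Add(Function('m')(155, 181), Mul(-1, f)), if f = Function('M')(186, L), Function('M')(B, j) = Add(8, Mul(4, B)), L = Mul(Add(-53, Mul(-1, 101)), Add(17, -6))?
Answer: -569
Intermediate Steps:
L = -1694 (L = Mul(Add(-53, -101), 11) = Mul(-154, 11) = -1694)
Function('m')(k, Q) = Add(2, Q)
f = 752 (f = Add(8, Mul(4, 186)) = Add(8, 744) = 752)
Add(Function('m')(155, 181), Mul(-1, f)) = Add(Add(2, 181), Mul(-1, 752)) = Add(183, -752) = -569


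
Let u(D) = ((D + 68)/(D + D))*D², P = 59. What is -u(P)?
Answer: -7493/2 ≈ -3746.5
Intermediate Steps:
u(D) = D*(68 + D)/2 (u(D) = ((68 + D)/((2*D)))*D² = ((68 + D)*(1/(2*D)))*D² = ((68 + D)/(2*D))*D² = D*(68 + D)/2)
-u(P) = -59*(68 + 59)/2 = -59*127/2 = -1*7493/2 = -7493/2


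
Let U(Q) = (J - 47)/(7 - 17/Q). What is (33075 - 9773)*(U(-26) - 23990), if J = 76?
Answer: -111226411312/199 ≈ -5.5893e+8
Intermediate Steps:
U(Q) = 29/(7 - 17/Q) (U(Q) = (76 - 47)/(7 - 17/Q) = 29/(7 - 17/Q))
(33075 - 9773)*(U(-26) - 23990) = (33075 - 9773)*(29*(-26)/(-17 + 7*(-26)) - 23990) = 23302*(29*(-26)/(-17 - 182) - 23990) = 23302*(29*(-26)/(-199) - 23990) = 23302*(29*(-26)*(-1/199) - 23990) = 23302*(754/199 - 23990) = 23302*(-4773256/199) = -111226411312/199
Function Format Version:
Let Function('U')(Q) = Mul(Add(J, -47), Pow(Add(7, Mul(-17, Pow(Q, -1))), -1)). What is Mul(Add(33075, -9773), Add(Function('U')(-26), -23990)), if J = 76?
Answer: Rational(-111226411312, 199) ≈ -5.5893e+8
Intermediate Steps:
Function('U')(Q) = Mul(29, Pow(Add(7, Mul(-17, Pow(Q, -1))), -1)) (Function('U')(Q) = Mul(Add(76, -47), Pow(Add(7, Mul(-17, Pow(Q, -1))), -1)) = Mul(29, Pow(Add(7, Mul(-17, Pow(Q, -1))), -1)))
Mul(Add(33075, -9773), Add(Function('U')(-26), -23990)) = Mul(Add(33075, -9773), Add(Mul(29, -26, Pow(Add(-17, Mul(7, -26)), -1)), -23990)) = Mul(23302, Add(Mul(29, -26, Pow(Add(-17, -182), -1)), -23990)) = Mul(23302, Add(Mul(29, -26, Pow(-199, -1)), -23990)) = Mul(23302, Add(Mul(29, -26, Rational(-1, 199)), -23990)) = Mul(23302, Add(Rational(754, 199), -23990)) = Mul(23302, Rational(-4773256, 199)) = Rational(-111226411312, 199)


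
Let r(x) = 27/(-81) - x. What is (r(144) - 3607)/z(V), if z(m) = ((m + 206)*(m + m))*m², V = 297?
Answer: -5627/39532892157 ≈ -1.4234e-7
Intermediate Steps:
r(x) = -⅓ - x (r(x) = 27*(-1/81) - x = -⅓ - x)
z(m) = 2*m³*(206 + m) (z(m) = ((206 + m)*(2*m))*m² = (2*m*(206 + m))*m² = 2*m³*(206 + m))
(r(144) - 3607)/z(V) = ((-⅓ - 1*144) - 3607)/((2*297³*(206 + 297))) = ((-⅓ - 144) - 3607)/((2*26198073*503)) = (-433/3 - 3607)/26355261438 = -11254/3*1/26355261438 = -5627/39532892157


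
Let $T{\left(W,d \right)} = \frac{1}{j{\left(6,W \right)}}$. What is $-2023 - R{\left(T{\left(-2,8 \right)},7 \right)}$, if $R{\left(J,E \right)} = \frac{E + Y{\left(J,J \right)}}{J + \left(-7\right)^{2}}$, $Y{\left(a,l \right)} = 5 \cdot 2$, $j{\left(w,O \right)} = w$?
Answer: $- \frac{596887}{295} \approx -2023.3$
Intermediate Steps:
$T{\left(W,d \right)} = \frac{1}{6}$
$Y{\left(a,l \right)} = 10$
$R{\left(J,E \right)} = \frac{10 + E}{49 + J}$ ($R{\left(J,E \right)} = \frac{E + 10}{J + \left(-7\right)^{2}} = \frac{10 + E}{J + 49} = \frac{10 + E}{49 + J}$)
$-2023 - R{\left(T{\left(-2,8 \right)},7 \right)} = -2023 - \frac{10 + 7}{49 + \frac{1}{6}} = -2023 - \frac{1}{\frac{295}{6}} \cdot 17 = -2023 - \frac{6}{295} \cdot 17 = -2023 - \frac{102}{295} = - \frac{596887}{295}$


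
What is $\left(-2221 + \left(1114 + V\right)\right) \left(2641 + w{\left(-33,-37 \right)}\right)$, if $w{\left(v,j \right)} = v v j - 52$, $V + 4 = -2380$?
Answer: $131624664$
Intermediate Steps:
$V = -2384$ ($V = -4 - 2380 = -2384$)
$w{\left(v,j \right)} = -52 + j v^{2}$ ($w{\left(v,j \right)} = v^{2} j - 52 = j v^{2} - 52 = -52 + j v^{2}$)
$\left(-2221 + \left(1114 + V\right)\right) \left(2641 + w{\left(-33,-37 \right)}\right) = \left(-2221 + \left(1114 - 2384\right)\right) \left(2641 - \left(52 + 37 \left(-33\right)^{2}\right)\right) = \left(-2221 - 1270\right) \left(2641 - 40345\right) = - 3491 \left(2641 - 40345\right) = \left(-3491\right) \left(-37704\right) = 131624664$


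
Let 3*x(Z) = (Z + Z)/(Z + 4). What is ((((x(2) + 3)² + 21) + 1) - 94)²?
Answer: 24910081/6561 ≈ 3796.7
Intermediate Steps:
x(Z) = 2*Z/(3*(4 + Z)) (x(Z) = ((Z + Z)/(Z + 4))/3 = ((2*Z)/(4 + Z))/3 = (2*Z/(4 + Z))/3 = 2*Z/(3*(4 + Z)))
((((x(2) + 3)² + 21) + 1) - 94)² = (((((⅔)*2/(4 + 2) + 3)² + 21) + 1) - 94)² = (((((⅔)*2/6 + 3)² + 21) + 1) - 94)² = (((((⅔)*2*(⅙) + 3)² + 21) + 1) - 94)² = ((((2/9 + 3)² + 21) + 1) - 94)² = ((((29/9)² + 21) + 1) - 94)² = (((841/81 + 21) + 1) - 94)² = ((2542/81 + 1) - 94)² = (2623/81 - 94)² = (-4991/81)² = 24910081/6561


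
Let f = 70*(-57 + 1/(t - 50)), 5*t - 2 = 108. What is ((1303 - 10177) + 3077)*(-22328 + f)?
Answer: 305159877/2 ≈ 1.5258e+8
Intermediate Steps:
t = 22 (t = ⅖ + (⅕)*108 = ⅖ + 108/5 = 22)
f = -7985/2 (f = 70*(-57 + 1/(22 - 50)) = 70*(-57 + 1/(-28)) = 70*(-57 - 1/28) = 70*(-1597/28) = -7985/2 ≈ -3992.5)
((1303 - 10177) + 3077)*(-22328 + f) = ((1303 - 10177) + 3077)*(-22328 - 7985/2) = (-8874 + 3077)*(-52641/2) = -5797*(-52641/2) = 305159877/2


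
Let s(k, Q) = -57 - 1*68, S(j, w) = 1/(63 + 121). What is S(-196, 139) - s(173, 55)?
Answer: 23001/184 ≈ 125.01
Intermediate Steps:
S(j, w) = 1/184
s(k, Q) = -125 (s(k, Q) = -57 - 68 = -125)
S(-196, 139) - s(173, 55) = 1/184 - 1*(-125) = 1/184 + 125 = 23001/184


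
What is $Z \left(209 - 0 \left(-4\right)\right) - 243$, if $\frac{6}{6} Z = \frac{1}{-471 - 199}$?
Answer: $- \frac{163019}{670} \approx -243.31$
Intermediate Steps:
$Z = - \frac{1}{670}$ ($Z = \frac{1}{-471 - 199} = \frac{1}{-670} = - \frac{1}{670} \approx -0.0014925$)
$Z \left(209 - 0 \left(-4\right)\right) - 243 = - \frac{209 - 0 \left(-4\right)}{670} - 243 = - \frac{209 - 0}{670} - 243 = - \frac{209 + 0}{670} - 243 = \left(- \frac{1}{670}\right) 209 - 243 = - \frac{209}{670} - 243 = - \frac{163019}{670}$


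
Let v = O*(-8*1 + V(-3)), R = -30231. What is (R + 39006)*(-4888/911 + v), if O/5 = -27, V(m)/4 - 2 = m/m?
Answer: -4359665700/911 ≈ -4.7856e+6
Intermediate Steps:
V(m) = 12 (V(m) = 8 + 4*(m/m) = 8 + 4*1 = 8 + 4 = 12)
O = -135 (O = 5*(-27) = -135)
v = -540 (v = -135*(-8*1 + 12) = -135*(-8 + 12) = -135*4 = -540)
(R + 39006)*(-4888/911 + v) = (-30231 + 39006)*(-4888/911 - 540) = 8775*(-4888*1/911 - 540) = 8775*(-4888/911 - 540) = 8775*(-496828/911) = -4359665700/911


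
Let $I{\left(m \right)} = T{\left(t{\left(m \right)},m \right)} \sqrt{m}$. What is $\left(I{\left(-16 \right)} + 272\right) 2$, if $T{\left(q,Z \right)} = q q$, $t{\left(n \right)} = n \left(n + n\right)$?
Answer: $544 + 2097152 i \approx 544.0 + 2.0972 \cdot 10^{6} i$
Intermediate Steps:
$t{\left(n \right)} = 2 n^{2}$ ($t{\left(n \right)} = n 2 n = 2 n^{2}$)
$T{\left(q,Z \right)} = q^{2}$
$I{\left(m \right)} = 4 m^{\frac{9}{2}}$ ($I{\left(m \right)} = \left(2 m^{2}\right)^{2} \sqrt{m} = 4 m^{4} \sqrt{m} = 4 m^{\frac{9}{2}}$)
$\left(I{\left(-16 \right)} + 272\right) 2 = \left(4 \left(-16\right)^{\frac{9}{2}} + 272\right) 2 = \left(4 \cdot 262144 i + 272\right) 2 = \left(1048576 i + 272\right) 2 = \left(272 + 1048576 i\right) 2 = 544 + 2097152 i$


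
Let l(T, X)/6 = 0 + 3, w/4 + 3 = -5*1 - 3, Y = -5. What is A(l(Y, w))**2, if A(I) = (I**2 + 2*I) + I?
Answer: 142884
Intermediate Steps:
w = -44 (w = -12 + 4*(-5*1 - 3) = -12 + 4*(-5 - 3) = -12 + 4*(-8) = -12 - 32 = -44)
l(T, X) = 18 (l(T, X) = 6*(0 + 3) = 6*3 = 18)
A(I) = I**2 + 3*I
A(l(Y, w))**2 = (18*(3 + 18))**2 = (18*21)**2 = 378**2 = 142884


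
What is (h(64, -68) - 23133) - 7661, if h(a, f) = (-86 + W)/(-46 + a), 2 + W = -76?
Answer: -277228/9 ≈ -30803.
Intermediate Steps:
W = -78 (W = -2 - 76 = -78)
h(a, f) = -164/(-46 + a) (h(a, f) = (-86 - 78)/(-46 + a) = -164/(-46 + a))
(h(64, -68) - 23133) - 7661 = (-164/(-46 + 64) - 23133) - 7661 = (-164/18 - 23133) - 7661 = (-164*1/18 - 23133) - 7661 = (-82/9 - 23133) - 7661 = -208279/9 - 7661 = -277228/9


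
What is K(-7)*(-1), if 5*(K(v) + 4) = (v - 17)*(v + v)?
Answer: -316/5 ≈ -63.200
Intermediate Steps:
K(v) = -4 + 2*v*(-17 + v)/5 (K(v) = -4 + ((v - 17)*(v + v))/5 = -4 + ((-17 + v)*(2*v))/5 = -4 + (2*v*(-17 + v))/5 = -4 + 2*v*(-17 + v)/5)
K(-7)*(-1) = (-4 - 34/5*(-7) + (⅖)*(-7)²)*(-1) = (-4 + 238/5 + (⅖)*49)*(-1) = (-4 + 238/5 + 98/5)*(-1) = (316/5)*(-1) = -316/5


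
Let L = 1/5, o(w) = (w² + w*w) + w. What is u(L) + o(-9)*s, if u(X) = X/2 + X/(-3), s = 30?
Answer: 137701/30 ≈ 4590.0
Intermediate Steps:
o(w) = w + 2*w² (o(w) = (w² + w²) + w = 2*w² + w = w + 2*w²)
L = ⅕ ≈ 0.20000
u(X) = X/6 (u(X) = X*(½) + X*(-⅓) = X/2 - X/3 = X/6)
u(L) + o(-9)*s = (⅙)*(⅕) - 9*(1 + 2*(-9))*30 = 1/30 - 9*(1 - 18)*30 = 1/30 - 9*(-17)*30 = 1/30 + 153*30 = 1/30 + 4590 = 137701/30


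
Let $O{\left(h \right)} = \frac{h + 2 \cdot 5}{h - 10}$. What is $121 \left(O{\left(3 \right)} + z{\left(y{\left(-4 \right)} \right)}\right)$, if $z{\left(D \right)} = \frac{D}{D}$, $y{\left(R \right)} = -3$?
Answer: $- \frac{726}{7} \approx -103.71$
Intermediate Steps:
$O{\left(h \right)} = \frac{10 + h}{-10 + h}$ ($O{\left(h \right)} = \frac{h + 10}{-10 + h} = \frac{10 + h}{-10 + h}$)
$z{\left(D \right)} = 1$
$121 \left(O{\left(3 \right)} + z{\left(y{\left(-4 \right)} \right)}\right) = 121 \left(\frac{10 + 3}{-10 + 3} + 1\right) = 121 \left(\frac{1}{-7} \cdot 13 + 1\right) = 121 \left(\left(- \frac{1}{7}\right) 13 + 1\right) = 121 \left(- \frac{13}{7} + 1\right) = 121 \left(- \frac{6}{7}\right) = - \frac{726}{7}$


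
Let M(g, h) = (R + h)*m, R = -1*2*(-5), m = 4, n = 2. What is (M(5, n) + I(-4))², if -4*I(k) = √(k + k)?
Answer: (96 - I*√2)²/4 ≈ 2303.5 - 67.882*I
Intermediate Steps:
R = 10 (R = -2*(-5) = 10)
I(k) = -√2*√k/4 (I(k) = -√(k + k)/4 = -√2*√k/4)
M(g, h) = 40 + 4*h (M(g, h) = (10 + h)*4 = 40 + 4*h)
(M(5, n) + I(-4))² = ((40 + 4*2) - √2*√(-4)/4)² = ((40 + 8) - √2*2*I/4)² = (48 - I*√2/2)²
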